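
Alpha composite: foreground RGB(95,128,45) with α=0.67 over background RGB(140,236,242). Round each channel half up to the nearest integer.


C = α×F + (1-α)×B, with 1-α = 0.33
R: 0.67×95 + 0.33×140 = 63.65 + 46.20 = 109.85 → 110
G: 0.67×128 + 0.33×236 = 85.76 + 77.88 = 163.64 → 164
B: 0.67×45 + 0.33×242 = 30.15 + 79.86 = 110.01 → 110
= RGB(110, 164, 110)


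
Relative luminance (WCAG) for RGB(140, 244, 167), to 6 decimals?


Linearize each channel (sRGB transfer function): c = v/255; c_lin = c/12.92 if c ≤ 0.04045, else ((c+0.055)/1.055)^2.4
  R: 140/255 ≈ 0.549020 > 0.04045 → ((0.549020+0.055)/1.055)^2.4 ≈ 0.262251
  G: 244/255 ≈ 0.956863 > 0.04045 → ((0.956863+0.055)/1.055)^2.4 ≈ 0.904661
  B: 167/255 ≈ 0.654902 > 0.04045 → ((0.654902+0.055)/1.055)^2.4 ≈ 0.386429
R_lin = 0.262251, G_lin = 0.904661, B_lin = 0.386429
L = 0.2126×R + 0.7152×G + 0.0722×B
L = 0.2126×0.262251 + 0.7152×0.904661 + 0.0722×0.386429
L ≈ 0.730668


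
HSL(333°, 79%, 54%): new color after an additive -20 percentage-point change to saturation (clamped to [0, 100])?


Original S = 79%
Adjustment = -20 percentage points
New S = 79 + (-20) = 59
Clamp to [0, 100] → 59
= HSL(333°, 59%, 54%)


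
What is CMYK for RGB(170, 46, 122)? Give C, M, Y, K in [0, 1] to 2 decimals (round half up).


R'=170/255≈0.6667, G'=46/255≈0.1804, B'=122/255≈0.4784
K = 1 - max(R',G',B') = 1 - 170/255 = 85/255 = 0.33333… → 0.33
(1-R'-K)/(1-K) simplifies to (max-R)/max with max = 170:
C = (170-170)/170 = 0/170 = 0 → 0.00
M = (170-46)/170 = 124/170 = 0.72941… → 0.73
Y = (170-122)/170 = 48/170 = 0.28235… → 0.28
= CMYK(0.00, 0.73, 0.28, 0.33)


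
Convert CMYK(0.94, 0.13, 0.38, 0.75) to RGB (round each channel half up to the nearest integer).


R = 255 × (1-C) × (1-K) = 255 × 0.06 × 0.25 = 3.825 → 4
G = 255 × (1-M) × (1-K) = 255 × 0.87 × 0.25 = 55.4625 → 55
B = 255 × (1-Y) × (1-K) = 255 × 0.62 × 0.25 = 39.525 → 40
= RGB(4, 55, 40)


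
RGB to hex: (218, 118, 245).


R = 218 → DA (hex)
G = 118 → 76 (hex)
B = 245 → F5 (hex)
Hex = #DA76F5


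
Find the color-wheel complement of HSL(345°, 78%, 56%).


Complement = opposite side of color wheel = hue + 180°
H' = (345 + 180) mod 360 = 165°
S and L unchanged.
= HSL(165°, 78%, 56%)


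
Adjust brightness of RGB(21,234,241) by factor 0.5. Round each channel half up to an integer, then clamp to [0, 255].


Multiply each channel by 0.5, round half up, clamp to [0, 255]
R: 21×0.5 = 10.5 → round → 11
G: 234×0.5 = 117
B: 241×0.5 = 120.5 → round → 121
= RGB(11, 117, 121)


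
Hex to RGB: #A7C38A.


A7 → 167 (R)
C3 → 195 (G)
8A → 138 (B)
= RGB(167, 195, 138)


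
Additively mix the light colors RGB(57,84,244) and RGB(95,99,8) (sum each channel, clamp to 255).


Additive: each channel = min(255, C₁+C₂)
R: 57+95 = 152 → 152
G: 84+99 = 183 → 183
B: 244+8 = 252 → 252
= RGB(152, 183, 252)


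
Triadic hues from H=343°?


Triadic: equally spaced at 120° intervals
H1 = 343°
H2 = (343 + 120) mod 360 = 103°
H3 = (343 + 240) mod 360 = 223°
Triadic = 343°, 103°, 223°


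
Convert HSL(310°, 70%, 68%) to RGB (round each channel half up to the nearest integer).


H=310°, S=0.70, L=0.68
C = (1-|2L-1|)×S = (1-|0.36|)×0.70 = 0.448
H' = H/60 = 310/60 ≈ 5.1667; X = C×(1-|H' mod 2 - 1|) ≈ 0.3733
m = L - C/2 = 0.68 - 0.224 = 0.456
Sector ⌊H'⌋ = 5 → (R',G',B') = (0.448, 0.0, ≈0.3733)
RGB = ((R'+m)×255, (G'+m)×255, (B'+m)×255) = (230.52, 116.28, 211.48)
Round half up → RGB(231, 116, 211)


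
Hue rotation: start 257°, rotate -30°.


New hue = (H + rotation) mod 360
New hue = (257 -30) mod 360
= 227 mod 360
= 227°


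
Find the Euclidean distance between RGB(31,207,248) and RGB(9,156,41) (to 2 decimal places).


d = √[(R₁-R₂)² + (G₁-G₂)² + (B₁-B₂)²]
d = √[(31-9)² + (207-156)² + (248-41)²]
d = √[484 + 2601 + 42849]
d = √45934
d ≈ 214.32


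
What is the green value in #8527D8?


Color: #8527D8
R = 85 = 133
G = 27 = 39
B = D8 = 216
Green = 39


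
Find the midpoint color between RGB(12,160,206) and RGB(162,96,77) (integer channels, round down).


Midpoint: each channel = ⌊(C₁+C₂)/2⌋
R: ⌊(12+162)/2⌋ = 87
G: ⌊(160+96)/2⌋ = 128
B: ⌊(206+77)/2⌋ = 141
= RGB(87, 128, 141)


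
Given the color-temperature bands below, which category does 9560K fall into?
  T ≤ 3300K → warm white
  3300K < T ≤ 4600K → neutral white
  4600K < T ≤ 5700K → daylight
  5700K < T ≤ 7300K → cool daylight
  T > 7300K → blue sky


Temperature: 9560K
9560K > 7300K → blue sky
Classification: blue sky


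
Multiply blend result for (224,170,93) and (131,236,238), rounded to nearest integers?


Multiply: C = A×B/255, rounded to nearest integer
R: 224×131/255 = 29344/255 ≈ 115.075 → 115
G: 170×236/255 = 40120/255 ≈ 157.333 → 157
B: 93×238/255 = 22134/255 ≈ 86.800 → 87
= RGB(115, 157, 87)


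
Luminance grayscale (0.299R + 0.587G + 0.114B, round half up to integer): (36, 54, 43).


Gray = 0.299×R + 0.587×G + 0.114×B
Gray = 0.299×36 + 0.587×54 + 0.114×43
Gray = 10.764 + 31.698 + 4.902
Gray = 47.364 → round half up → 47
Gray = 47


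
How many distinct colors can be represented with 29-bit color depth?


Colors = 2^bits = 2^29
= 536,870,912 colors


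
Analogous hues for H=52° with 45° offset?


Base hue: 52°
Left analog: (52 - 45) mod 360 = 7°
Right analog: (52 + 45) mod 360 = 97°
Analogous hues = 7° and 97°


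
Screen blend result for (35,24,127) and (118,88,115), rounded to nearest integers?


Screen: C = 255 - (255-A)×(255-B)/255, rounded to nearest integer
R: 255 - (255-35)×(255-118)/255 = 255 - 30140/255 ≈ 255 - 118.196 = 136.804 → 137
G: 255 - (255-24)×(255-88)/255 = 255 - 38577/255 ≈ 255 - 151.282 = 103.718 → 104
B: 255 - (255-127)×(255-115)/255 = 255 - 17920/255 ≈ 255 - 70.275 = 184.725 → 185
= RGB(137, 104, 185)


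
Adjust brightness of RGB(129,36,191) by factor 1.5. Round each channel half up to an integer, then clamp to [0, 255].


Multiply each channel by 1.5, round half up, clamp to [0, 255]
R: 129×1.5 = 193.5 → round → 194
G: 36×1.5 = 54
B: 191×1.5 = 286.5 → round → 287 → clamp → 255
= RGB(194, 54, 255)


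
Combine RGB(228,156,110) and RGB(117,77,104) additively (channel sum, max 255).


Additive: each channel = min(255, C₁+C₂)
R: 228+117 = 345 → 255
G: 156+77 = 233 → 233
B: 110+104 = 214 → 214
= RGB(255, 233, 214)


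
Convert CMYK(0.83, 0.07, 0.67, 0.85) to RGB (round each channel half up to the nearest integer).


R = 255 × (1-C) × (1-K) = 255 × 0.17 × 0.15 = 6.5025 → 7
G = 255 × (1-M) × (1-K) = 255 × 0.93 × 0.15 = 35.5725 → 36
B = 255 × (1-Y) × (1-K) = 255 × 0.33 × 0.15 = 12.6225 → 13
= RGB(7, 36, 13)


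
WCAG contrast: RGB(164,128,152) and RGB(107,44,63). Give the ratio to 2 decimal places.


Linearize each sRGB channel c=v/255: c/12.92 if c ≤ 0.04045 else ((c+0.055)/1.055)^2.4
L = 0.2126×R_lin + 0.7152×G_lin + 0.0722×B_lin
Color 1 (164,128,152):
  R=164: 164/255≈0.6431 > 0.04045 → ((0.6431+0.055)/1.055)^2.4 ≈ 0.37124
  G=128: 128/255≈0.5020 > 0.04045 → ((0.5020+0.055)/1.055)^2.4 ≈ 0.21586
  B=152: 152/255≈0.5961 > 0.04045 → ((0.5961+0.055)/1.055)^2.4 ≈ 0.31399
  L1 = 0.2126×0.37124 + 0.7152×0.21586 + 0.0722×0.31399 ≈ 0.25598
Color 2 (107,44,63):
  R=107: 107/255≈0.4196 > 0.04045 → ((0.4196+0.055)/1.055)^2.4 ≈ 0.14703
  G=44: 44/255≈0.1725 > 0.04045 → ((0.1725+0.055)/1.055)^2.4 ≈ 0.02519
  B=63: 63/255≈0.2471 > 0.04045 → ((0.2471+0.055)/1.055)^2.4 ≈ 0.04971
  L2 = 0.2126×0.14703 + 0.7152×0.02519 + 0.0722×0.04971 ≈ 0.05286
Lighter = 0.25598, Darker = 0.05286
Ratio = (L_lighter + 0.05) / (L_darker + 0.05)
Ratio = (0.25598 + 0.05) / (0.05286 + 0.05) = 0.30598 / 0.10286 ≈ 2.9747
Ratio ≈ 2.97:1


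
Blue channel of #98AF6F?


Color: #98AF6F
R = 98 = 152
G = AF = 175
B = 6F = 111
Blue = 111


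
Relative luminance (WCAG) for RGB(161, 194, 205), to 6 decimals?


Linearize each channel (sRGB transfer function): c = v/255; c_lin = c/12.92 if c ≤ 0.04045, else ((c+0.055)/1.055)^2.4
  R: 161/255 ≈ 0.631373 > 0.04045 → ((0.631373+0.055)/1.055)^2.4 ≈ 0.356400
  G: 194/255 ≈ 0.760784 > 0.04045 → ((0.760784+0.055)/1.055)^2.4 ≈ 0.539479
  B: 205/255 ≈ 0.803922 > 0.04045 → ((0.803922+0.055)/1.055)^2.4 ≈ 0.610496
R_lin = 0.356400, G_lin = 0.539479, B_lin = 0.610496
L = 0.2126×R + 0.7152×G + 0.0722×B
L = 0.2126×0.356400 + 0.7152×0.539479 + 0.0722×0.610496
L ≈ 0.505684


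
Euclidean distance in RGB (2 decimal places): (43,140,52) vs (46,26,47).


d = √[(R₁-R₂)² + (G₁-G₂)² + (B₁-B₂)²]
d = √[(43-46)² + (140-26)² + (52-47)²]
d = √[9 + 12996 + 25]
d = √13030
d ≈ 114.15


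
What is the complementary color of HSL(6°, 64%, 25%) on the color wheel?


Complement = opposite side of color wheel = hue + 180°
H' = (6 + 180) mod 360 = 186°
S and L unchanged.
= HSL(186°, 64%, 25%)


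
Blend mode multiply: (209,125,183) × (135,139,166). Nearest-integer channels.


Multiply: C = A×B/255, rounded to nearest integer
R: 209×135/255 = 28215/255 ≈ 110.647 → 111
G: 125×139/255 = 17375/255 ≈ 68.137 → 68
B: 183×166/255 = 30378/255 ≈ 119.129 → 119
= RGB(111, 68, 119)


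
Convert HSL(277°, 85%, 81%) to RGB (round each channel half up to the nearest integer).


H=277°, S=0.85, L=0.81
C = (1-|2L-1|)×S = (1-|0.62|)×0.85 = 0.323
H' = H/60 = 277/60 ≈ 4.6167; X = C×(1-|H' mod 2 - 1|) ≈ 0.1992
m = L - C/2 = 0.81 - 0.1615 = 0.6485
Sector ⌊H'⌋ = 4 → (R',G',B') = (≈0.1992, 0.0, 0.323)
RGB = ((R'+m)×255, (G'+m)×255, (B'+m)×255) = (216.15925, 165.3675, 247.7325)
Round half up → RGB(216, 165, 248)


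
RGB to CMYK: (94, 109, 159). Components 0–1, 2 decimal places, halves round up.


R'=94/255≈0.3686, G'=109/255≈0.4275, B'=159/255≈0.6235
K = 1 - max(R',G',B') = 1 - 159/255 = 96/255 = 0.37647… → 0.38
(1-R'-K)/(1-K) simplifies to (max-R)/max with max = 159:
C = (159-94)/159 = 65/159 = 0.40880… → 0.41
M = (159-109)/159 = 50/159 = 0.31446… → 0.31
Y = (159-159)/159 = 0/159 = 0 → 0.00
= CMYK(0.41, 0.31, 0.00, 0.38)


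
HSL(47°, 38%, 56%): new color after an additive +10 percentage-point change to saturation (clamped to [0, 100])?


Original S = 38%
Adjustment = +10 percentage points
New S = 38 + (10) = 48
Clamp to [0, 100] → 48
= HSL(47°, 48%, 56%)


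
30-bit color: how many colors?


Colors = 2^bits = 2^30
= 1,073,741,824 colors


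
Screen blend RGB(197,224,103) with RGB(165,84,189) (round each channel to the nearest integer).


Screen: C = 255 - (255-A)×(255-B)/255, rounded to nearest integer
R: 255 - (255-197)×(255-165)/255 = 255 - 5220/255 ≈ 255 - 20.471 = 234.529 → 235
G: 255 - (255-224)×(255-84)/255 = 255 - 5301/255 ≈ 255 - 20.788 = 234.212 → 234
B: 255 - (255-103)×(255-189)/255 = 255 - 10032/255 ≈ 255 - 39.341 = 215.659 → 216
= RGB(235, 234, 216)


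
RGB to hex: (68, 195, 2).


R = 68 → 44 (hex)
G = 195 → C3 (hex)
B = 2 → 02 (hex)
Hex = #44C302


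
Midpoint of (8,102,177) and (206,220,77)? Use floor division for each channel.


Midpoint: each channel = ⌊(C₁+C₂)/2⌋
R: ⌊(8+206)/2⌋ = 107
G: ⌊(102+220)/2⌋ = 161
B: ⌊(177+77)/2⌋ = 127
= RGB(107, 161, 127)


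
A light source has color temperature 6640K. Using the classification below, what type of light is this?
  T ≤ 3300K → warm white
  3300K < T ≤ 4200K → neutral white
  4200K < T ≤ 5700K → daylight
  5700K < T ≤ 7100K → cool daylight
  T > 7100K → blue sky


Temperature: 6640K
5700K < 6640K ≤ 7100K → cool daylight
Classification: cool daylight


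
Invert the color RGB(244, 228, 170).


Invert: (255-R, 255-G, 255-B)
R: 255-244 = 11
G: 255-228 = 27
B: 255-170 = 85
= RGB(11, 27, 85)


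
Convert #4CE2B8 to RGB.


4C → 76 (R)
E2 → 226 (G)
B8 → 184 (B)
= RGB(76, 226, 184)


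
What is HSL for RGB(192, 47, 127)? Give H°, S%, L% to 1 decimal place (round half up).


Normalize: R'=192/255≈0.7529, G'=47/255≈0.1843, B'=127/255≈0.4980
Max=192/255, Min=47/255, Δ=Max-Min=145/255
L = (Max+Min)/2 = (192+47)/510 = 239/510 = 0.46862… → L = 46.9%
L ≤ 0.5 → S = Δ/(Max+Min) = 145/(192+47) = 145/239 = 0.60669… → S = 60.7%
(the 1/255 factors cancel in S and H, so raw channel differences can be used)
Max is R' → H = 60 × (((G-B)/Δ) mod 6) = 60 × (((47-127)/145) mod 6)
  (-80)/145 = -0.5517…; negative, so add 6 → 5.4482…
  H = 60 × 5.4482… = 326.896…° → H = 326.9°
= HSL(326.9°, 60.7%, 46.9%)


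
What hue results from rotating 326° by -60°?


New hue = (H + rotation) mod 360
New hue = (326 -60) mod 360
= 266 mod 360
= 266°


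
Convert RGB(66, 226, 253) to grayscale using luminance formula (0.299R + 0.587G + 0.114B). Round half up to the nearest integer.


Gray = 0.299×R + 0.587×G + 0.114×B
Gray = 0.299×66 + 0.587×226 + 0.114×253
Gray = 19.734 + 132.662 + 28.842
Gray = 181.238 → round half up → 181
Gray = 181


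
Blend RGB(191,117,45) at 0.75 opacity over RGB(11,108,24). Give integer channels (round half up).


C = α×F + (1-α)×B, with 1-α = 0.25
R: 0.75×191 + 0.25×11 = 143.25 + 2.75 = 146.00 → 146
G: 0.75×117 + 0.25×108 = 87.75 + 27.00 = 114.75 → 115
B: 0.75×45 + 0.25×24 = 33.75 + 6.00 = 39.75 → 40
= RGB(146, 115, 40)


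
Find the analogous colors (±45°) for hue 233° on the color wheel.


Base hue: 233°
Left analog: (233 - 45) mod 360 = 188°
Right analog: (233 + 45) mod 360 = 278°
Analogous hues = 188° and 278°


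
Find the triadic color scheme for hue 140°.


Triadic: equally spaced at 120° intervals
H1 = 140°
H2 = (140 + 120) mod 360 = 260°
H3 = (140 + 240) mod 360 = 20°
Triadic = 140°, 260°, 20°


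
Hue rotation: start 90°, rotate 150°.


New hue = (H + rotation) mod 360
New hue = (90 + 150) mod 360
= 240 mod 360
= 240°


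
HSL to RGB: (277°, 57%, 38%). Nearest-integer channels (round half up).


H=277°, S=0.57, L=0.38
C = (1-|2L-1|)×S = (1-|-0.24|)×0.57 = 0.4332
H' = H/60 = 277/60 ≈ 4.6167; X = C×(1-|H' mod 2 - 1|) = 0.26714
m = L - C/2 = 0.38 - 0.2166 = 0.1634
Sector ⌊H'⌋ = 4 → (R',G',B') = (0.26714, 0.0, 0.4332)
RGB = ((R'+m)×255, (G'+m)×255, (B'+m)×255) = (109.7877, 41.667, 152.133)
Round half up → RGB(110, 42, 152)


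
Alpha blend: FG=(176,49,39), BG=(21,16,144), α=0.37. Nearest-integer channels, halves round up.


C = α×F + (1-α)×B, with 1-α = 0.63
R: 0.37×176 + 0.63×21 = 65.12 + 13.23 = 78.35 → 78
G: 0.37×49 + 0.63×16 = 18.13 + 10.08 = 28.21 → 28
B: 0.37×39 + 0.63×144 = 14.43 + 90.72 = 105.15 → 105
= RGB(78, 28, 105)


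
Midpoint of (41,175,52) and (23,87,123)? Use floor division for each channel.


Midpoint: each channel = ⌊(C₁+C₂)/2⌋
R: ⌊(41+23)/2⌋ = 32
G: ⌊(175+87)/2⌋ = 131
B: ⌊(52+123)/2⌋ = 87
= RGB(32, 131, 87)


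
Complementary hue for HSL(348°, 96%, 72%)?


Complement = opposite side of color wheel = hue + 180°
H' = (348 + 180) mod 360 = 168°
S and L unchanged.
= HSL(168°, 96%, 72%)


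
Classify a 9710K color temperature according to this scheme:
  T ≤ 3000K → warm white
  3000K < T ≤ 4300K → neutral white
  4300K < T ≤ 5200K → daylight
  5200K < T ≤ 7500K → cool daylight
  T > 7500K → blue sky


Temperature: 9710K
9710K > 7500K → blue sky
Classification: blue sky


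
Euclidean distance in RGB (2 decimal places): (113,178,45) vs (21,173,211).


d = √[(R₁-R₂)² + (G₁-G₂)² + (B₁-B₂)²]
d = √[(113-21)² + (178-173)² + (45-211)²]
d = √[8464 + 25 + 27556]
d = √36045
d ≈ 189.86


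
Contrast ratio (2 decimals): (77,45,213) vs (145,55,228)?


Linearize each sRGB channel c=v/255: c/12.92 if c ≤ 0.04045 else ((c+0.055)/1.055)^2.4
L = 0.2126×R_lin + 0.7152×G_lin + 0.0722×B_lin
Color 1 (77,45,213):
  R=77: 77/255≈0.3020 > 0.04045 → ((0.3020+0.055)/1.055)^2.4 ≈ 0.07421
  G=45: 45/255≈0.1765 > 0.04045 → ((0.1765+0.055)/1.055)^2.4 ≈ 0.02624
  B=213: 213/255≈0.8353 > 0.04045 → ((0.8353+0.055)/1.055)^2.4 ≈ 0.66539
  L1 = 0.2126×0.07421 + 0.7152×0.02624 + 0.0722×0.66539 ≈ 0.08259
Color 2 (145,55,228):
  R=145: 145/255≈0.5686 > 0.04045 → ((0.5686+0.055)/1.055)^2.4 ≈ 0.28315
  G=55: 55/255≈0.2157 > 0.04045 → ((0.2157+0.055)/1.055)^2.4 ≈ 0.03820
  B=228: 228/255≈0.8941 > 0.04045 → ((0.8941+0.055)/1.055)^2.4 ≈ 0.77582
  L2 = 0.2126×0.28315 + 0.7152×0.03820 + 0.0722×0.77582 ≈ 0.14354
Lighter = 0.14354, Darker = 0.08259
Ratio = (L_lighter + 0.05) / (L_darker + 0.05)
Ratio = (0.14354 + 0.05) / (0.08259 + 0.05) = 0.19354 / 0.13259 ≈ 1.4597
Ratio ≈ 1.46:1


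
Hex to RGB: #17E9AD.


17 → 23 (R)
E9 → 233 (G)
AD → 173 (B)
= RGB(23, 233, 173)


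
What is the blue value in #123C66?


Color: #123C66
R = 12 = 18
G = 3C = 60
B = 66 = 102
Blue = 102


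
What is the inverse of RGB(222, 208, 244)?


Invert: (255-R, 255-G, 255-B)
R: 255-222 = 33
G: 255-208 = 47
B: 255-244 = 11
= RGB(33, 47, 11)


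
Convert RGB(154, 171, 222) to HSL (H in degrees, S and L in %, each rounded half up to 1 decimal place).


Normalize: R'=154/255≈0.6039, G'=171/255≈0.6706, B'=222/255≈0.8706
Max=222/255, Min=154/255, Δ=Max-Min=68/255
L = (Max+Min)/2 = (222+154)/510 = 376/510 = 0.73725… → L = 73.7%
L > 0.5 → S = Δ/(2-Max-Min) = 68/(510-222-154) = 68/134 = 0.50746… → S = 50.7%
(the 1/255 factors cancel in S and H, so raw channel differences can be used)
Max is B' → H = 60 × ((R-G)/Δ + 4) = 60 × ((154-171)/68 + 4)
  -17/68 + 4 = -0.25 + 4 = 3.75
  H = 60 × 3.75 = 225° → H = 225.0°
= HSL(225.0°, 50.7%, 73.7%)


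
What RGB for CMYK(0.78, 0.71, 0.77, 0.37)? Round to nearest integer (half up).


R = 255 × (1-C) × (1-K) = 255 × 0.22 × 0.63 = 35.343 → 35
G = 255 × (1-M) × (1-K) = 255 × 0.29 × 0.63 = 46.5885 → 47
B = 255 × (1-Y) × (1-K) = 255 × 0.23 × 0.63 = 36.9495 → 37
= RGB(35, 47, 37)


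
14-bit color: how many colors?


Colors = 2^bits = 2^14
= 16,384 colors


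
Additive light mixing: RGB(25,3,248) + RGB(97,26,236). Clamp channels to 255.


Additive: each channel = min(255, C₁+C₂)
R: 25+97 = 122 → 122
G: 3+26 = 29 → 29
B: 248+236 = 484 → 255
= RGB(122, 29, 255)


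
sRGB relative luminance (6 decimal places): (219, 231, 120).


Linearize each channel (sRGB transfer function): c = v/255; c_lin = c/12.92 if c ≤ 0.04045, else ((c+0.055)/1.055)^2.4
  R: 219/255 ≈ 0.858824 > 0.04045 → ((0.858824+0.055)/1.055)^2.4 ≈ 0.708376
  G: 231/255 ≈ 0.905882 > 0.04045 → ((0.905882+0.055)/1.055)^2.4 ≈ 0.799103
  B: 120/255 ≈ 0.470588 > 0.04045 → ((0.470588+0.055)/1.055)^2.4 ≈ 0.187821
R_lin = 0.708376, G_lin = 0.799103, B_lin = 0.187821
L = 0.2126×R + 0.7152×G + 0.0722×B
L = 0.2126×0.708376 + 0.7152×0.799103 + 0.0722×0.187821
L ≈ 0.735680


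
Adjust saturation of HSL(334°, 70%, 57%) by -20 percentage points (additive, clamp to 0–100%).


Original S = 70%
Adjustment = -20 percentage points
New S = 70 + (-20) = 50
Clamp to [0, 100] → 50
= HSL(334°, 50%, 57%)


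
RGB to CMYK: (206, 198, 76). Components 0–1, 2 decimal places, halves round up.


R'=206/255≈0.8078, G'=198/255≈0.7765, B'=76/255≈0.2980
K = 1 - max(R',G',B') = 1 - 206/255 = 49/255 = 0.19215… → 0.19
(1-R'-K)/(1-K) simplifies to (max-R)/max with max = 206:
C = (206-206)/206 = 0/206 = 0 → 0.00
M = (206-198)/206 = 8/206 = 0.03883… → 0.04
Y = (206-76)/206 = 130/206 = 0.63106… → 0.63
= CMYK(0.00, 0.04, 0.63, 0.19)


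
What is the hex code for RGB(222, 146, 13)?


R = 222 → DE (hex)
G = 146 → 92 (hex)
B = 13 → 0D (hex)
Hex = #DE920D


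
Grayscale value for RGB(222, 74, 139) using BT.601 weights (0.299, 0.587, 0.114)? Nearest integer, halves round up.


Gray = 0.299×R + 0.587×G + 0.114×B
Gray = 0.299×222 + 0.587×74 + 0.114×139
Gray = 66.378 + 43.438 + 15.846
Gray = 125.662 → round half up → 126
Gray = 126


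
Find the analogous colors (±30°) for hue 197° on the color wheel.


Base hue: 197°
Left analog: (197 - 30) mod 360 = 167°
Right analog: (197 + 30) mod 360 = 227°
Analogous hues = 167° and 227°


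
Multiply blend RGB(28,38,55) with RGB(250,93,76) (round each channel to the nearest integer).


Multiply: C = A×B/255, rounded to nearest integer
R: 28×250/255 = 7000/255 ≈ 27.451 → 27
G: 38×93/255 = 3534/255 ≈ 13.859 → 14
B: 55×76/255 = 4180/255 ≈ 16.392 → 16
= RGB(27, 14, 16)


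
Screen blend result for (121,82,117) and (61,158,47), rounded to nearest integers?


Screen: C = 255 - (255-A)×(255-B)/255, rounded to nearest integer
R: 255 - (255-121)×(255-61)/255 = 255 - 25996/255 ≈ 255 - 101.945 = 153.055 → 153
G: 255 - (255-82)×(255-158)/255 = 255 - 16781/255 ≈ 255 - 65.808 = 189.192 → 189
B: 255 - (255-117)×(255-47)/255 = 255 - 28704/255 ≈ 255 - 112.565 = 142.435 → 142
= RGB(153, 189, 142)


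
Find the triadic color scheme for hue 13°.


Triadic: equally spaced at 120° intervals
H1 = 13°
H2 = (13 + 120) mod 360 = 133°
H3 = (13 + 240) mod 360 = 253°
Triadic = 13°, 133°, 253°


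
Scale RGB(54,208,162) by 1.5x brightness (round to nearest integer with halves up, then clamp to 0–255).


Multiply each channel by 1.5, round half up, clamp to [0, 255]
R: 54×1.5 = 81
G: 208×1.5 = 312 → clamp → 255
B: 162×1.5 = 243
= RGB(81, 255, 243)


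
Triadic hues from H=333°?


Triadic: equally spaced at 120° intervals
H1 = 333°
H2 = (333 + 120) mod 360 = 93°
H3 = (333 + 240) mod 360 = 213°
Triadic = 333°, 93°, 213°


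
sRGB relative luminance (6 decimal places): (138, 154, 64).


Linearize each channel (sRGB transfer function): c = v/255; c_lin = c/12.92 if c ≤ 0.04045, else ((c+0.055)/1.055)^2.4
  R: 138/255 ≈ 0.541176 > 0.04045 → ((0.541176+0.055)/1.055)^2.4 ≈ 0.254152
  G: 154/255 ≈ 0.603922 > 0.04045 → ((0.603922+0.055)/1.055)^2.4 ≈ 0.323143
  B: 64/255 ≈ 0.250980 > 0.04045 → ((0.250980+0.055)/1.055)^2.4 ≈ 0.051269
R_lin = 0.254152, G_lin = 0.323143, B_lin = 0.051269
L = 0.2126×R + 0.7152×G + 0.0722×B
L = 0.2126×0.254152 + 0.7152×0.323143 + 0.0722×0.051269
L ≈ 0.288846


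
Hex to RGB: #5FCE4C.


5F → 95 (R)
CE → 206 (G)
4C → 76 (B)
= RGB(95, 206, 76)


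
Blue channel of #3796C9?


Color: #3796C9
R = 37 = 55
G = 96 = 150
B = C9 = 201
Blue = 201


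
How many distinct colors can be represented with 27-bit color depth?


Colors = 2^bits = 2^27
= 134,217,728 colors


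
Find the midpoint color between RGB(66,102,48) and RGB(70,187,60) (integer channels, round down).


Midpoint: each channel = ⌊(C₁+C₂)/2⌋
R: ⌊(66+70)/2⌋ = 68
G: ⌊(102+187)/2⌋ = 144
B: ⌊(48+60)/2⌋ = 54
= RGB(68, 144, 54)


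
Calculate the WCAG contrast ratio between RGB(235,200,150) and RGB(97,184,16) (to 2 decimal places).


Linearize each sRGB channel c=v/255: c/12.92 if c ≤ 0.04045 else ((c+0.055)/1.055)^2.4
L = 0.2126×R_lin + 0.7152×G_lin + 0.0722×B_lin
Color 1 (235,200,150):
  R=235: 235/255≈0.9216 > 0.04045 → ((0.9216+0.055)/1.055)^2.4 ≈ 0.83077
  G=200: 200/255≈0.7843 > 0.04045 → ((0.7843+0.055)/1.055)^2.4 ≈ 0.57758
  B=150: 150/255≈0.5882 > 0.04045 → ((0.5882+0.055)/1.055)^2.4 ≈ 0.30499
  L1 = 0.2126×0.83077 + 0.7152×0.57758 + 0.0722×0.30499 ≈ 0.61173
Color 2 (97,184,16):
  R=97: 97/255≈0.3804 > 0.04045 → ((0.3804+0.055)/1.055)^2.4 ≈ 0.11954
  G=184: 184/255≈0.7216 > 0.04045 → ((0.7216+0.055)/1.055)^2.4 ≈ 0.47932
  B=16: 16/255≈0.0627 > 0.04045 → ((0.0627+0.055)/1.055)^2.4 ≈ 0.00518
  L2 = 0.2126×0.11954 + 0.7152×0.47932 + 0.0722×0.00518 ≈ 0.36860
Lighter = 0.61173, Darker = 0.36860
Ratio = (L_lighter + 0.05) / (L_darker + 0.05)
Ratio = (0.61173 + 0.05) / (0.36860 + 0.05) = 0.66173 / 0.41860 ≈ 1.5808
Ratio ≈ 1.58:1


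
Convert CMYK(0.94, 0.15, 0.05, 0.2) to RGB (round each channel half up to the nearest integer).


R = 255 × (1-C) × (1-K) = 255 × 0.06 × 0.80 = 12.24 → 12
G = 255 × (1-M) × (1-K) = 255 × 0.85 × 0.80 = 173.4 → 173
B = 255 × (1-Y) × (1-K) = 255 × 0.95 × 0.80 = 193.8 → 194
= RGB(12, 173, 194)


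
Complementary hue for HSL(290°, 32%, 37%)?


Complement = opposite side of color wheel = hue + 180°
H' = (290 + 180) mod 360 = 110°
S and L unchanged.
= HSL(110°, 32%, 37%)


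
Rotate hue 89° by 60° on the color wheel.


New hue = (H + rotation) mod 360
New hue = (89 + 60) mod 360
= 149 mod 360
= 149°


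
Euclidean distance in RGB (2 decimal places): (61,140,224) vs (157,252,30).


d = √[(R₁-R₂)² + (G₁-G₂)² + (B₁-B₂)²]
d = √[(61-157)² + (140-252)² + (224-30)²]
d = √[9216 + 12544 + 37636]
d = √59396
d ≈ 243.71


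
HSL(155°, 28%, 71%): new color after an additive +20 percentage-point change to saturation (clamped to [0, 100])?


Original S = 28%
Adjustment = +20 percentage points
New S = 28 + (20) = 48
Clamp to [0, 100] → 48
= HSL(155°, 48%, 71%)


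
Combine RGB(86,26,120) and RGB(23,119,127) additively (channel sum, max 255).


Additive: each channel = min(255, C₁+C₂)
R: 86+23 = 109 → 109
G: 26+119 = 145 → 145
B: 120+127 = 247 → 247
= RGB(109, 145, 247)


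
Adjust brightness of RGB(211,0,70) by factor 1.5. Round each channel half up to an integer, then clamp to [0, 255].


Multiply each channel by 1.5, round half up, clamp to [0, 255]
R: 211×1.5 = 316.5 → round → 317 → clamp → 255
G: 0×1.5 = 0
B: 70×1.5 = 105
= RGB(255, 0, 105)


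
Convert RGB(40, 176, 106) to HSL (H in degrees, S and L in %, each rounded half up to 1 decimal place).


Normalize: R'=40/255≈0.1569, G'=176/255≈0.6902, B'=106/255≈0.4157
Max=176/255, Min=40/255, Δ=Max-Min=136/255
L = (Max+Min)/2 = (176+40)/510 = 216/510 = 0.42352… → L = 42.4%
L ≤ 0.5 → S = Δ/(Max+Min) = 136/(176+40) = 136/216 = 0.62962… → S = 63.0%
(the 1/255 factors cancel in S and H, so raw channel differences can be used)
Max is G' → H = 60 × ((B-R)/Δ + 2) = 60 × ((106-40)/136 + 2)
  66/136 + 2 = 0.4852… + 2 = 2.4852…
  H = 60 × 2.4852… = 149.117…° → H = 149.1°
= HSL(149.1°, 63.0%, 42.4%)


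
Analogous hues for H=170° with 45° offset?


Base hue: 170°
Left analog: (170 - 45) mod 360 = 125°
Right analog: (170 + 45) mod 360 = 215°
Analogous hues = 125° and 215°


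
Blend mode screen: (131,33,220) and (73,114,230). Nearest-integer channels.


Screen: C = 255 - (255-A)×(255-B)/255, rounded to nearest integer
R: 255 - (255-131)×(255-73)/255 = 255 - 22568/255 ≈ 255 - 88.502 = 166.498 → 166
G: 255 - (255-33)×(255-114)/255 = 255 - 31302/255 ≈ 255 - 122.753 = 132.247 → 132
B: 255 - (255-220)×(255-230)/255 = 255 - 875/255 ≈ 255 - 3.431 = 251.569 → 252
= RGB(166, 132, 252)


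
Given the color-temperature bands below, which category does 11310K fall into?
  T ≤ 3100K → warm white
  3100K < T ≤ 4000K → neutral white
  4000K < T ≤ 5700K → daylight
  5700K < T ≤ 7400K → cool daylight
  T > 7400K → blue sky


Temperature: 11310K
11310K > 7400K → blue sky
Classification: blue sky


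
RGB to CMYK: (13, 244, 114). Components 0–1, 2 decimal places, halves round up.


R'=13/255≈0.0510, G'=244/255≈0.9569, B'=114/255≈0.4471
K = 1 - max(R',G',B') = 1 - 244/255 = 11/255 = 0.04313… → 0.04
(1-R'-K)/(1-K) simplifies to (max-R)/max with max = 244:
C = (244-13)/244 = 231/244 = 0.94672… → 0.95
M = (244-244)/244 = 0/244 = 0 → 0.00
Y = (244-114)/244 = 130/244 = 0.53278… → 0.53
= CMYK(0.95, 0.00, 0.53, 0.04)


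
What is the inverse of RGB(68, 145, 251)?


Invert: (255-R, 255-G, 255-B)
R: 255-68 = 187
G: 255-145 = 110
B: 255-251 = 4
= RGB(187, 110, 4)


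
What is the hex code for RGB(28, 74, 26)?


R = 28 → 1C (hex)
G = 74 → 4A (hex)
B = 26 → 1A (hex)
Hex = #1C4A1A


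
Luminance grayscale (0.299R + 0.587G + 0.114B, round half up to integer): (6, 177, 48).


Gray = 0.299×R + 0.587×G + 0.114×B
Gray = 0.299×6 + 0.587×177 + 0.114×48
Gray = 1.794 + 103.899 + 5.472
Gray = 111.165 → round half up → 111
Gray = 111


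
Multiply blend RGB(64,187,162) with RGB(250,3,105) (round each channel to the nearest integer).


Multiply: C = A×B/255, rounded to nearest integer
R: 64×250/255 = 16000/255 ≈ 62.745 → 63
G: 187×3/255 = 561/255 ≈ 2.200 → 2
B: 162×105/255 = 17010/255 ≈ 66.706 → 67
= RGB(63, 2, 67)


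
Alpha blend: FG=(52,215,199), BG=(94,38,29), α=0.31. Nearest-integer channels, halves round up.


C = α×F + (1-α)×B, with 1-α = 0.69
R: 0.31×52 + 0.69×94 = 16.12 + 64.86 = 80.98 → 81
G: 0.31×215 + 0.69×38 = 66.65 + 26.22 = 92.87 → 93
B: 0.31×199 + 0.69×29 = 61.69 + 20.01 = 81.70 → 82
= RGB(81, 93, 82)


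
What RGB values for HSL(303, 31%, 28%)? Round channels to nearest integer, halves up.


H=303°, S=0.31, L=0.28
C = (1-|2L-1|)×S = (1-|-0.44|)×0.31 = 0.1736
H' = H/60 = 303/60 ≈ 5.0500; X = C×(1-|H' mod 2 - 1|) = 0.16492
m = L - C/2 = 0.28 - 0.0868 = 0.1932
Sector ⌊H'⌋ = 5 → (R',G',B') = (0.1736, 0.0, 0.16492)
RGB = ((R'+m)×255, (G'+m)×255, (B'+m)×255) = (93.534, 49.266, 91.3206)
Round half up → RGB(94, 49, 91)


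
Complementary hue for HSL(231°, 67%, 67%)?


Complement = opposite side of color wheel = hue + 180°
H' = (231 + 180) mod 360 = 51°
S and L unchanged.
= HSL(51°, 67%, 67%)


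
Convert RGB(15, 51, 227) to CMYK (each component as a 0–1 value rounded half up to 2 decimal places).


R'=15/255≈0.0588, G'=51/255≈0.2000, B'=227/255≈0.8902
K = 1 - max(R',G',B') = 1 - 227/255 = 28/255 = 0.10980… → 0.11
(1-R'-K)/(1-K) simplifies to (max-R)/max with max = 227:
C = (227-15)/227 = 212/227 = 0.93392… → 0.93
M = (227-51)/227 = 176/227 = 0.77533… → 0.78
Y = (227-227)/227 = 0/227 = 0 → 0.00
= CMYK(0.93, 0.78, 0.00, 0.11)


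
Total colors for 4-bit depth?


Colors = 2^bits = 2^4
= 16 colors


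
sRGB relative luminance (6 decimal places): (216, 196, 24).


Linearize each channel (sRGB transfer function): c = v/255; c_lin = c/12.92 if c ≤ 0.04045, else ((c+0.055)/1.055)^2.4
  R: 216/255 ≈ 0.847059 > 0.04045 → ((0.847059+0.055)/1.055)^2.4 ≈ 0.686685
  G: 196/255 ≈ 0.768627 > 0.04045 → ((0.768627+0.055)/1.055)^2.4 ≈ 0.552011
  B: 24/255 ≈ 0.094118 > 0.04045 → ((0.094118+0.055)/1.055)^2.4 ≈ 0.009134
R_lin = 0.686685, G_lin = 0.552011, B_lin = 0.009134
L = 0.2126×R + 0.7152×G + 0.0722×B
L = 0.2126×0.686685 + 0.7152×0.552011 + 0.0722×0.009134
L ≈ 0.541447


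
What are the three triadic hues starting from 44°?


Triadic: equally spaced at 120° intervals
H1 = 44°
H2 = (44 + 120) mod 360 = 164°
H3 = (44 + 240) mod 360 = 284°
Triadic = 44°, 164°, 284°


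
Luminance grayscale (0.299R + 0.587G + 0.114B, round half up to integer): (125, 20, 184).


Gray = 0.299×R + 0.587×G + 0.114×B
Gray = 0.299×125 + 0.587×20 + 0.114×184
Gray = 37.375 + 11.740 + 20.976
Gray = 70.091 → round half up → 70
Gray = 70


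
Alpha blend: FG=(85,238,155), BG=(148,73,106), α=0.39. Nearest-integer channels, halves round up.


C = α×F + (1-α)×B, with 1-α = 0.61
R: 0.39×85 + 0.61×148 = 33.15 + 90.28 = 123.43 → 123
G: 0.39×238 + 0.61×73 = 92.82 + 44.53 = 137.35 → 137
B: 0.39×155 + 0.61×106 = 60.45 + 64.66 = 125.11 → 125
= RGB(123, 137, 125)


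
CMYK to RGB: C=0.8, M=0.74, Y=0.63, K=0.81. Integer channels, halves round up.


R = 255 × (1-C) × (1-K) = 255 × 0.20 × 0.19 = 9.69 → 10
G = 255 × (1-M) × (1-K) = 255 × 0.26 × 0.19 = 12.597 → 13
B = 255 × (1-Y) × (1-K) = 255 × 0.37 × 0.19 = 17.9265 → 18
= RGB(10, 13, 18)


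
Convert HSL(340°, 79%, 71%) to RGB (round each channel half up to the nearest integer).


H=340°, S=0.79, L=0.71
C = (1-|2L-1|)×S = (1-|0.42|)×0.79 = 0.4582
H' = H/60 = 340/60 ≈ 5.6667; X = C×(1-|H' mod 2 - 1|) ≈ 0.1527
m = L - C/2 = 0.71 - 0.2291 = 0.4809
Sector ⌊H'⌋ = 5 → (R',G',B') = (0.4582, 0.0, ≈0.1527)
RGB = ((R'+m)×255, (G'+m)×255, (B'+m)×255) = (239.4705, 122.6295, 161.5765)
Round half up → RGB(239, 123, 162)


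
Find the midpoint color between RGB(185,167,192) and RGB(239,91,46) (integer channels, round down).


Midpoint: each channel = ⌊(C₁+C₂)/2⌋
R: ⌊(185+239)/2⌋ = 212
G: ⌊(167+91)/2⌋ = 129
B: ⌊(192+46)/2⌋ = 119
= RGB(212, 129, 119)


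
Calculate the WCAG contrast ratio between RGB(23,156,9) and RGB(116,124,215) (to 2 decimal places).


Linearize each sRGB channel c=v/255: c/12.92 if c ≤ 0.04045 else ((c+0.055)/1.055)^2.4
L = 0.2126×R_lin + 0.7152×G_lin + 0.0722×B_lin
Color 1 (23,156,9):
  R=23: 23/255≈0.0902 > 0.04045 → ((0.0902+0.055)/1.055)^2.4 ≈ 0.00857
  G=156: 156/255≈0.6118 > 0.04045 → ((0.6118+0.055)/1.055)^2.4 ≈ 0.33245
  B=9: 9/255≈0.0353 ≤ 0.04045 → 0.0353/12.92 ≈ 0.00273
  L1 = 0.2126×0.00857 + 0.7152×0.33245 + 0.0722×0.00273 ≈ 0.23979
Color 2 (116,124,215):
  R=116: 116/255≈0.4549 > 0.04045 → ((0.4549+0.055)/1.055)^2.4 ≈ 0.17465
  G=124: 124/255≈0.4863 > 0.04045 → ((0.4863+0.055)/1.055)^2.4 ≈ 0.20156
  B=215: 215/255≈0.8431 > 0.04045 → ((0.8431+0.055)/1.055)^2.4 ≈ 0.67954
  L2 = 0.2126×0.17465 + 0.7152×0.20156 + 0.0722×0.67954 ≈ 0.23035
Lighter = 0.23979, Darker = 0.23035
Ratio = (L_lighter + 0.05) / (L_darker + 0.05)
Ratio = (0.23979 + 0.05) / (0.23035 + 0.05) = 0.28979 / 0.28035 ≈ 1.0337
Ratio ≈ 1.03:1


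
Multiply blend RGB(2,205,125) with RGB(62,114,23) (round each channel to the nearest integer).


Multiply: C = A×B/255, rounded to nearest integer
R: 2×62/255 = 124/255 ≈ 0.486 → 0
G: 205×114/255 = 23370/255 ≈ 91.647 → 92
B: 125×23/255 = 2875/255 ≈ 11.275 → 11
= RGB(0, 92, 11)


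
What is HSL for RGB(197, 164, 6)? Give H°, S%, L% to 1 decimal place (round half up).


Normalize: R'=197/255≈0.7725, G'=164/255≈0.6431, B'=6/255≈0.0235
Max=197/255, Min=6/255, Δ=Max-Min=191/255
L = (Max+Min)/2 = (197+6)/510 = 203/510 = 0.39803… → L = 39.8%
L ≤ 0.5 → S = Δ/(Max+Min) = 191/(197+6) = 191/203 = 0.94088… → S = 94.1%
(the 1/255 factors cancel in S and H, so raw channel differences can be used)
Max is R' → H = 60 × (((G-B)/Δ) mod 6) = 60 × (((164-6)/191) mod 6)
  158/191 = 0.8272…
  H = 60 × 0.8272… = 49.633…° → H = 49.6°
= HSL(49.6°, 94.1%, 39.8%)


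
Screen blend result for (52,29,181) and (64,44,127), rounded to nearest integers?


Screen: C = 255 - (255-A)×(255-B)/255, rounded to nearest integer
R: 255 - (255-52)×(255-64)/255 = 255 - 38773/255 ≈ 255 - 152.051 = 102.949 → 103
G: 255 - (255-29)×(255-44)/255 = 255 - 47686/255 ≈ 255 - 187.004 = 67.996 → 68
B: 255 - (255-181)×(255-127)/255 = 255 - 9472/255 ≈ 255 - 37.145 = 217.855 → 218
= RGB(103, 68, 218)


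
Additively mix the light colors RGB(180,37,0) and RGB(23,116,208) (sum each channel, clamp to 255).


Additive: each channel = min(255, C₁+C₂)
R: 180+23 = 203 → 203
G: 37+116 = 153 → 153
B: 0+208 = 208 → 208
= RGB(203, 153, 208)


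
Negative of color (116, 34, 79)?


Invert: (255-R, 255-G, 255-B)
R: 255-116 = 139
G: 255-34 = 221
B: 255-79 = 176
= RGB(139, 221, 176)


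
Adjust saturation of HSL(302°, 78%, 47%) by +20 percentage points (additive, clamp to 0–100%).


Original S = 78%
Adjustment = +20 percentage points
New S = 78 + (20) = 98
Clamp to [0, 100] → 98
= HSL(302°, 98%, 47%)


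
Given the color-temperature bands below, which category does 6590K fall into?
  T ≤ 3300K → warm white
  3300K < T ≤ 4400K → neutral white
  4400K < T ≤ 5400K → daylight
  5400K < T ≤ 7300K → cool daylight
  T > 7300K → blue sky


Temperature: 6590K
5400K < 6590K ≤ 7300K → cool daylight
Classification: cool daylight


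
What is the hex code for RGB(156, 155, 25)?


R = 156 → 9C (hex)
G = 155 → 9B (hex)
B = 25 → 19 (hex)
Hex = #9C9B19


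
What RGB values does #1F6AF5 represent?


1F → 31 (R)
6A → 106 (G)
F5 → 245 (B)
= RGB(31, 106, 245)


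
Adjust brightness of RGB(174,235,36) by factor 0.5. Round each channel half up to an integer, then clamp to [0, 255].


Multiply each channel by 0.5, round half up, clamp to [0, 255]
R: 174×0.5 = 87
G: 235×0.5 = 117.5 → round → 118
B: 36×0.5 = 18
= RGB(87, 118, 18)


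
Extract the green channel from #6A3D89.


Color: #6A3D89
R = 6A = 106
G = 3D = 61
B = 89 = 137
Green = 61


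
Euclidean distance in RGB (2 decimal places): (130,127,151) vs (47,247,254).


d = √[(R₁-R₂)² + (G₁-G₂)² + (B₁-B₂)²]
d = √[(130-47)² + (127-247)² + (151-254)²]
d = √[6889 + 14400 + 10609]
d = √31898
d ≈ 178.60


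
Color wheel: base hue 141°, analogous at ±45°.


Base hue: 141°
Left analog: (141 - 45) mod 360 = 96°
Right analog: (141 + 45) mod 360 = 186°
Analogous hues = 96° and 186°


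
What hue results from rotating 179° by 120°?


New hue = (H + rotation) mod 360
New hue = (179 + 120) mod 360
= 299 mod 360
= 299°


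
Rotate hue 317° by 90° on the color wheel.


New hue = (H + rotation) mod 360
New hue = (317 + 90) mod 360
= 407 mod 360
= 47°


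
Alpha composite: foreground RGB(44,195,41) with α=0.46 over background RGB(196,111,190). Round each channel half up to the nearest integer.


C = α×F + (1-α)×B, with 1-α = 0.54
R: 0.46×44 + 0.54×196 = 20.24 + 105.84 = 126.08 → 126
G: 0.46×195 + 0.54×111 = 89.70 + 59.94 = 149.64 → 150
B: 0.46×41 + 0.54×190 = 18.86 + 102.60 = 121.46 → 121
= RGB(126, 150, 121)


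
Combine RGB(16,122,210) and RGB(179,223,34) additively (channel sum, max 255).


Additive: each channel = min(255, C₁+C₂)
R: 16+179 = 195 → 195
G: 122+223 = 345 → 255
B: 210+34 = 244 → 244
= RGB(195, 255, 244)


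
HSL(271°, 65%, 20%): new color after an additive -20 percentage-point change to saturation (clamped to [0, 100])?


Original S = 65%
Adjustment = -20 percentage points
New S = 65 + (-20) = 45
Clamp to [0, 100] → 45
= HSL(271°, 45%, 20%)


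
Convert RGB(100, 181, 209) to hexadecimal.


R = 100 → 64 (hex)
G = 181 → B5 (hex)
B = 209 → D1 (hex)
Hex = #64B5D1


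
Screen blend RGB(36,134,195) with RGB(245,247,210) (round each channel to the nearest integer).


Screen: C = 255 - (255-A)×(255-B)/255, rounded to nearest integer
R: 255 - (255-36)×(255-245)/255 = 255 - 2190/255 ≈ 255 - 8.588 = 246.412 → 246
G: 255 - (255-134)×(255-247)/255 = 255 - 968/255 ≈ 255 - 3.796 = 251.204 → 251
B: 255 - (255-195)×(255-210)/255 = 255 - 2700/255 ≈ 255 - 10.588 = 244.412 → 244
= RGB(246, 251, 244)


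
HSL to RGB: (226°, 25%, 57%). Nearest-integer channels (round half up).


H=226°, S=0.25, L=0.57
C = (1-|2L-1|)×S = (1-|0.14|)×0.25 = 0.215
H' = H/60 = 226/60 ≈ 3.7667; X = C×(1-|H' mod 2 - 1|) ≈ 0.0502
m = L - C/2 = 0.57 - 0.1075 = 0.4625
Sector ⌊H'⌋ = 3 → (R',G',B') = (0.0, ≈0.0502, 0.215)
RGB = ((R'+m)×255, (G'+m)×255, (B'+m)×255) = (117.9375, 130.73, 172.7625)
Round half up → RGB(118, 131, 173)


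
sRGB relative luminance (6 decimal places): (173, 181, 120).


Linearize each channel (sRGB transfer function): c = v/255; c_lin = c/12.92 if c ≤ 0.04045, else ((c+0.055)/1.055)^2.4
  R: 173/255 ≈ 0.678431 > 0.04045 → ((0.678431+0.055)/1.055)^2.4 ≈ 0.417885
  G: 181/255 ≈ 0.709804 > 0.04045 → ((0.709804+0.055)/1.055)^2.4 ≈ 0.462077
  B: 120/255 ≈ 0.470588 > 0.04045 → ((0.470588+0.055)/1.055)^2.4 ≈ 0.187821
R_lin = 0.417885, G_lin = 0.462077, B_lin = 0.187821
L = 0.2126×R + 0.7152×G + 0.0722×B
L = 0.2126×0.417885 + 0.7152×0.462077 + 0.0722×0.187821
L ≈ 0.432880


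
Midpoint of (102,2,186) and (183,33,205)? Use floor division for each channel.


Midpoint: each channel = ⌊(C₁+C₂)/2⌋
R: ⌊(102+183)/2⌋ = 142
G: ⌊(2+33)/2⌋ = 17
B: ⌊(186+205)/2⌋ = 195
= RGB(142, 17, 195)
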